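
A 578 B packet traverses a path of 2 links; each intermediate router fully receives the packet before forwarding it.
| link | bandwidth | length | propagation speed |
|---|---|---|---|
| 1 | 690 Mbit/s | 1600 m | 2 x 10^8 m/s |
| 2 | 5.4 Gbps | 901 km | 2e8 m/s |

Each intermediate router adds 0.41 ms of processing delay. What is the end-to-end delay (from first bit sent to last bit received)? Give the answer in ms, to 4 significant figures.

L = 578 × 8 = 4624 bits.
Transmission delays (L/R per hop): 0.00670145, 0.000856296 ms; sum = 0.00755775 ms.
Propagation delays (d/s per hop): 0.008, 4.505 ms; sum = 4.513 ms.
Processing at 1 router(s): 1 × 0.41 ms = 0.41 ms.
End-to-end = 4.931 ms.

4.931 ms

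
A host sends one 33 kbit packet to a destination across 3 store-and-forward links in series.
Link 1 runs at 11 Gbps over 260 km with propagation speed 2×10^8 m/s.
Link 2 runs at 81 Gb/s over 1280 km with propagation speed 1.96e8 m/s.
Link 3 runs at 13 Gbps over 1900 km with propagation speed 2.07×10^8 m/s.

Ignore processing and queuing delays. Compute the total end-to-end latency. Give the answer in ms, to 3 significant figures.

17.0 ms

L = 33000 bits.
Transmission delays (L/R per hop): 0.003, 0.000407407, 0.00253846 ms; sum = 0.00594587 ms.
Propagation delays (d/s per hop): 1.3, 6.53061, 9.17874 ms; sum = 17.0094 ms.
End-to-end = 17.0 ms.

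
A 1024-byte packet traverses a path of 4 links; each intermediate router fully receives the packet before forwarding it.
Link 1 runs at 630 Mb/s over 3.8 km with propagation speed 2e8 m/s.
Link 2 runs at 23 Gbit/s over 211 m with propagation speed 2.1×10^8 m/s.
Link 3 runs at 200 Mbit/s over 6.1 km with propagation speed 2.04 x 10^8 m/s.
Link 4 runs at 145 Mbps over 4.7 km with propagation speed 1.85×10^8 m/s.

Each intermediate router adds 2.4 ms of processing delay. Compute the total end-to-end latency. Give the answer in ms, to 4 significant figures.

7.386 ms

L = 1024 × 8 = 8192 bits.
Transmission delays (L/R per hop): 0.0130032, 0.000356174, 0.04096, 0.0564966 ms; sum = 0.110816 ms.
Propagation delays (d/s per hop): 0.019, 0.00100476, 0.029902, 0.0254054 ms; sum = 0.0753121 ms.
Processing at 3 router(s): 3 × 2.4 ms = 7.2 ms.
End-to-end = 7.386 ms.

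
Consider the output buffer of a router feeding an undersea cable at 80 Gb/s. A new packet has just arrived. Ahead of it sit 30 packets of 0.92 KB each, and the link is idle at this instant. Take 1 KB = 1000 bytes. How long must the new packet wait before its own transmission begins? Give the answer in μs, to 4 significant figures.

Each queued packet: L/R = 7360/80000000000 = 0.092 μs.
30 queued → 2.76 μs.
Queuing delay = 2.760 μs.

2.760 μs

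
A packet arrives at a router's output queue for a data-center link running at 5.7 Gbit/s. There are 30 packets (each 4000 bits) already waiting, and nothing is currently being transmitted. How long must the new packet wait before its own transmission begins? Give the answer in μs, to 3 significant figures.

21.1 μs

Each queued packet: L/R = 4000/5700000000 = 0.701754 μs.
30 queued → 21.0526 μs.
Queuing delay = 21.1 μs.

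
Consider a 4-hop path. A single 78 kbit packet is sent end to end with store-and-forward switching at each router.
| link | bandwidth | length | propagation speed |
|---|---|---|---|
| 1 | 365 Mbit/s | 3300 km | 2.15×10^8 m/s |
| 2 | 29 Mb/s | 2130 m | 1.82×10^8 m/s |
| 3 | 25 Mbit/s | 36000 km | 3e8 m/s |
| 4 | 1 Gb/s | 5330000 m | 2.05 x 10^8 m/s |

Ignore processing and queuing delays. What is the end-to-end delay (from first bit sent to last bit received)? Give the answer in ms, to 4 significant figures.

L = 78000 bits.
Transmission delays (L/R per hop): 0.213699, 2.68966, 3.12, 0.078 ms; sum = 6.10135 ms.
Propagation delays (d/s per hop): 15.3488, 0.0117033, 120, 26 ms; sum = 161.361 ms.
End-to-end = 167.5 ms.

167.5 ms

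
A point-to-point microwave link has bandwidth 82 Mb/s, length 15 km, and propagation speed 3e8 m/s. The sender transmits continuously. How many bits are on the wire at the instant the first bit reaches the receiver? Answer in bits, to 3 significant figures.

4100 bits

Propagation delay = 15000 / 300000000 = 5e-05 s.
BDP = R × t_prop = 82000000 × 5e-05 = 4100 bits.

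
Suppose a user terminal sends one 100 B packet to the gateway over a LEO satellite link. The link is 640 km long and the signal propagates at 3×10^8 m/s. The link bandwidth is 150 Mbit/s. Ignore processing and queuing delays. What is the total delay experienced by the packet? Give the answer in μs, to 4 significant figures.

L = 100 × 8 = 800 bits.
Transmission delay = L/R = 800 / 150000000 = 5.33333 μs.
Propagation delay = d/s = 640000 m / 300000000 m/s = 2133.33 μs.
Total = 2139 μs.

2139 μs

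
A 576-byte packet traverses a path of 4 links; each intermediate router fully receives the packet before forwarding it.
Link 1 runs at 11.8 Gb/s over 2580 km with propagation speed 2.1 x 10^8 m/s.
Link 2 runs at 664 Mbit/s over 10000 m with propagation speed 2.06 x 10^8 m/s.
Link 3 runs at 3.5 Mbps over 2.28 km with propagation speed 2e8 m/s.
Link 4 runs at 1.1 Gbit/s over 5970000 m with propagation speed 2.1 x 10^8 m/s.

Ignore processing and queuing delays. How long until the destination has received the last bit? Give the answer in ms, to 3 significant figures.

L = 576 × 8 = 4608 bits.
Transmission delays (L/R per hop): 0.000390508, 0.00693976, 1.31657, 0.00418909 ms; sum = 1.32809 ms.
Propagation delays (d/s per hop): 12.2857, 0.0485437, 0.0114, 28.4286 ms; sum = 40.7742 ms.
End-to-end = 42.1 ms.

42.1 ms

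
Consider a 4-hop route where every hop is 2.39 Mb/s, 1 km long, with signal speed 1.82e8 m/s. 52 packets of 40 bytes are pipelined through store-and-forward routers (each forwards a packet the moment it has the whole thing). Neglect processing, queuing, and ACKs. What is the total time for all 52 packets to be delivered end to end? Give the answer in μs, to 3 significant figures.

Per-hop transmission t_tx = L/R = 320/2390000 = 133.891 μs.
Per-hop propagation t_prop = 1000/182000000 = 5.49451 μs.
Pipeline fill: first packet needs 4·t_tx to clear all hops; remaining 51 packets each add one t_tx.
Total = (4+52-1)·t_tx + 4·t_prop = 55·133.891 + 4·5.49451 = 7390 μs.

7390 μs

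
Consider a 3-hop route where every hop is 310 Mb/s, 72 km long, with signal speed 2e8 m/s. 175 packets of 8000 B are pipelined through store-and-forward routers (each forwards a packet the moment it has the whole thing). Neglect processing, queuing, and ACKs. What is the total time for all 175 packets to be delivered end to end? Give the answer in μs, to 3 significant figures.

37600 μs

Per-hop transmission t_tx = L/R = 64000/310000000 = 206.452 μs.
Per-hop propagation t_prop = 72000/200000000 = 360 μs.
Pipeline fill: first packet needs 3·t_tx to clear all hops; remaining 174 packets each add one t_tx.
Total = (3+175-1)·t_tx + 3·t_prop = 177·206.452 + 3·360 = 37600 μs.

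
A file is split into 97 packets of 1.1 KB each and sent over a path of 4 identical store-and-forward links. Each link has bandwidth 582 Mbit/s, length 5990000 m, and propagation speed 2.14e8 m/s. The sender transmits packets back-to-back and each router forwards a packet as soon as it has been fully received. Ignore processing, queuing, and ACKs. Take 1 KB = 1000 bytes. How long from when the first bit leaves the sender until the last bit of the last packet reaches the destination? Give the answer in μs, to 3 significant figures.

Per-hop transmission t_tx = L/R = 8800/582000000 = 15.1203 μs.
Per-hop propagation t_prop = 5990000/214000000 = 27990.7 μs.
Pipeline fill: first packet needs 4·t_tx to clear all hops; remaining 96 packets each add one t_tx.
Total = (4+97-1)·t_tx + 4·t_prop = 100·15.1203 + 4·27990.7 = 113000 μs.

113000 μs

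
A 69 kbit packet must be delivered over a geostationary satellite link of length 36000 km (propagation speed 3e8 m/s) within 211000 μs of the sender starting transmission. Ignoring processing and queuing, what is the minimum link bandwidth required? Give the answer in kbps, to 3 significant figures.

Propagation delay = 36000000 / 300000000 = 120000 μs.
Transmission budget = 211000 − 120000 = 91000 μs.
R ≥ L / t_tx = 69000 bits / 0.091 s = 758 kbps.

758 kbps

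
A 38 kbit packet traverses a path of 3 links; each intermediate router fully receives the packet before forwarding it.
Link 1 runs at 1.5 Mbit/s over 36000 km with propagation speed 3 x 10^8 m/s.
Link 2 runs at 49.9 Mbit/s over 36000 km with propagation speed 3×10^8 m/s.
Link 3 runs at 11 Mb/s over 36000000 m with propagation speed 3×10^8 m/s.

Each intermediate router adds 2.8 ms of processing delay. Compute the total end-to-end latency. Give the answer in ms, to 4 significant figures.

L = 38000 bits.
Transmission delays (L/R per hop): 25.3333, 0.761523, 3.45455 ms; sum = 29.5494 ms.
Propagation delays (d/s per hop): 120, 120, 120 ms; sum = 360 ms.
Processing at 2 router(s): 2 × 2.8 ms = 5.6 ms.
End-to-end = 395.1 ms.

395.1 ms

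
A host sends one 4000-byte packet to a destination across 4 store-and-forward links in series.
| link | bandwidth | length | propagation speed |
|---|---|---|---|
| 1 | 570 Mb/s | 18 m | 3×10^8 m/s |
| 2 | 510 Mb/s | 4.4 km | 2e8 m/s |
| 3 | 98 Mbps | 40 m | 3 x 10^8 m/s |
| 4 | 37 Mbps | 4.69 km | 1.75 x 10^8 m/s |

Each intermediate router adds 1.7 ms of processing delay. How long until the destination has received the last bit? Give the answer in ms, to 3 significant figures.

6.46 ms

L = 4000 × 8 = 32000 bits.
Transmission delays (L/R per hop): 0.0561404, 0.0627451, 0.326531, 0.864865 ms; sum = 1.31028 ms.
Propagation delays (d/s per hop): 6e-05, 0.022, 0.000133333, 0.0268 ms; sum = 0.0489933 ms.
Processing at 3 router(s): 3 × 1.7 ms = 5.1 ms.
End-to-end = 6.46 ms.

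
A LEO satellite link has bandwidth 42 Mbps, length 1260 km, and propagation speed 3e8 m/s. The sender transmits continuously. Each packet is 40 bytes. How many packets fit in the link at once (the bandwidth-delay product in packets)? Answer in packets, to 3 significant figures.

Propagation delay = 1260000 / 300000000 = 0.0042 s.
BDP = R × t_prop = 42000000 × 0.0042 = 176400 bits.
In packets of 320 bits: 551 packets.

551 packets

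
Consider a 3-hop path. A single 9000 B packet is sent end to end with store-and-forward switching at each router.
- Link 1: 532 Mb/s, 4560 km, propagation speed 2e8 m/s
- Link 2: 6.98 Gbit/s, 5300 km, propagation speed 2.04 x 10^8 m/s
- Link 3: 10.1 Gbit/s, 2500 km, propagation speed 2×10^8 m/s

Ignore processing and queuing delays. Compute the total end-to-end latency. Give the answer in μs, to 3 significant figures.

61400 μs

L = 9000 × 8 = 72000 bits.
Transmission delays (L/R per hop): 135.338, 10.3152, 7.12871 μs; sum = 152.782 μs.
Propagation delays (d/s per hop): 22800, 25980.4, 12500 μs; sum = 61280.4 μs.
End-to-end = 61400 μs.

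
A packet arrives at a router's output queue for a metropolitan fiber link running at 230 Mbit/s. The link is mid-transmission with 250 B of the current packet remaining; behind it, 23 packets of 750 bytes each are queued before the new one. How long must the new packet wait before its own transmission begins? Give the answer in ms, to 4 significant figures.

0.6087 ms

Each queued packet: L/R = 6000/230000000 = 0.026087 ms.
23 queued → 0.6 ms.
Plus remaining 2000 bits of current packet: 0.00869565 ms.
Queuing delay = 0.6087 ms.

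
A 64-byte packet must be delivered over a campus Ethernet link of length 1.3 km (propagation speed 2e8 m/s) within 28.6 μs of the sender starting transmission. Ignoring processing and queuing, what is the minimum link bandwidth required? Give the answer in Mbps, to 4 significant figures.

L = 512 bits.
Propagation delay = 1300 / 200000000 = 6.5 μs.
Transmission budget = 28.6 − 6.5 = 22.1 μs.
R ≥ L / t_tx = 512 bits / 2.21e-05 s = 23.17 Mbps.

23.17 Mbps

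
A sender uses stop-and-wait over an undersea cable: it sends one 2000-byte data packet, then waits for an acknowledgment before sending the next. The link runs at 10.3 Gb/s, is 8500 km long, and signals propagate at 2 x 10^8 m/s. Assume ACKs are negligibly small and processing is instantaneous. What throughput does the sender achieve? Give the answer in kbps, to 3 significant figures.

188 kbps

t_tx = L/R = 16000/10300000000 = 1.5534e-06 s.
t_prop = 8500000/200000000 = 0.0425 s; RTT = 0.085 s.
Cycle = t_tx + RTT = 0.0850016 s.
Throughput = L / cycle = 16000 / 0.0850016 = 188 kbps.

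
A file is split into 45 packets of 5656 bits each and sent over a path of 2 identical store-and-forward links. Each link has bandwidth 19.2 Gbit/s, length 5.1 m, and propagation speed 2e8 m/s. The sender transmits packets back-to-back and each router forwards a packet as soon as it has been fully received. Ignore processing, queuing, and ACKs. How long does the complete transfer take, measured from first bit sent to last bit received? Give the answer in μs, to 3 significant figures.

13.6 μs

Per-hop transmission t_tx = L/R = 5656/19200000000 = 0.294583 μs.
Per-hop propagation t_prop = 5.1/200000000 = 0.0255 μs.
Pipeline fill: first packet needs 2·t_tx to clear all hops; remaining 44 packets each add one t_tx.
Total = (2+45-1)·t_tx + 2·t_prop = 46·0.294583 + 2·0.0255 = 13.6 μs.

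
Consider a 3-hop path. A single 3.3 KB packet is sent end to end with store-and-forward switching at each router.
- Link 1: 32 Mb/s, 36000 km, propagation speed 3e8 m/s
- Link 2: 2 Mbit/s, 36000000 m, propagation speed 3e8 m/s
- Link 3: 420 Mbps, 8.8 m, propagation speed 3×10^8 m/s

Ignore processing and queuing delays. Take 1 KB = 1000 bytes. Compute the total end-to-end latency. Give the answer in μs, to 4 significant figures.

254100 μs

L = 26400 bits.
Transmission delays (L/R per hop): 825, 13200, 62.8571 μs; sum = 14087.9 μs.
Propagation delays (d/s per hop): 120000, 120000, 0.0293333 μs; sum = 240000 μs.
End-to-end = 254100 μs.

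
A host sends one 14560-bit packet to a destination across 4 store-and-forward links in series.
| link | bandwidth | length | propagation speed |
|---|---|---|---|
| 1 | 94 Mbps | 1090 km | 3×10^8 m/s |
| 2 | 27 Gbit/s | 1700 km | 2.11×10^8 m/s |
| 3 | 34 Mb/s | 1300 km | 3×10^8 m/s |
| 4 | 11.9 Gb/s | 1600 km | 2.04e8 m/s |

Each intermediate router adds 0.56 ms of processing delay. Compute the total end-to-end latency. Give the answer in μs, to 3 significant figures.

26100 μs

Transmission delays (L/R per hop): 154.894, 0.539259, 428.235, 1.22353 μs; sum = 584.892 μs.
Propagation delays (d/s per hop): 3633.33, 8056.87, 4333.33, 7843.14 μs; sum = 23866.7 μs.
Processing at 3 router(s): 3 × 0.56 ms = 1680 μs.
End-to-end = 26100 μs.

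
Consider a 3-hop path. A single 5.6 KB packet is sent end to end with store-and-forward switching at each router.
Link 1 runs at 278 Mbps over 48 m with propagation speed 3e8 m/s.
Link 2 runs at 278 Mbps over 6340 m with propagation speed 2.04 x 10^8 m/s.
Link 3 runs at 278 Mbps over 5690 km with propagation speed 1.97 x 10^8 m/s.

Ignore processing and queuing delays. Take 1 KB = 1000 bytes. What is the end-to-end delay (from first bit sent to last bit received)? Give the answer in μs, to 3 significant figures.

29400 μs

L = 44800 bits.
Transmission delay per hop = L/R = 44800/278000000 = 161.151 μs; 3 hops → 483.453 μs.
Propagation delays (d/s per hop): 0.16, 31.0784, 28883.2 μs; sum = 28914.5 μs.
End-to-end = 29400 μs.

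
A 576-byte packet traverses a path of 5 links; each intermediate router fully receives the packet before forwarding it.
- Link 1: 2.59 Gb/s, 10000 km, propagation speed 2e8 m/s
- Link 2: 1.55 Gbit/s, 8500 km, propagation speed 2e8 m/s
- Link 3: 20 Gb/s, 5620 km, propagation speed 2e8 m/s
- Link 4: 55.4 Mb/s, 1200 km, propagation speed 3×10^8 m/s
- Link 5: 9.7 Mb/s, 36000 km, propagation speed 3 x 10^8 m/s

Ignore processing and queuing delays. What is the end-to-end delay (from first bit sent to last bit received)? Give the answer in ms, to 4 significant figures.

245.2 ms

L = 576 × 8 = 4608 bits.
Transmission delays (L/R per hop): 0.00177915, 0.0029729, 0.0002304, 0.0831769, 0.475052 ms; sum = 0.563211 ms.
Propagation delays (d/s per hop): 50, 42.5, 28.1, 4, 120 ms; sum = 244.6 ms.
End-to-end = 245.2 ms.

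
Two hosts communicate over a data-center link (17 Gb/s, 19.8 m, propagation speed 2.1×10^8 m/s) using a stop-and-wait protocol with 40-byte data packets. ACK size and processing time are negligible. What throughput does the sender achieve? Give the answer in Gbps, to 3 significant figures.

t_tx = L/R = 320/17000000000 = 1.88235e-08 s.
t_prop = 19.8/210000000 = 9.42857e-08 s; RTT = 1.88571e-07 s.
Cycle = t_tx + RTT = 2.07395e-07 s.
Throughput = L / cycle = 320 / 2.07395e-07 = 1.54 Gbps.

1.54 Gbps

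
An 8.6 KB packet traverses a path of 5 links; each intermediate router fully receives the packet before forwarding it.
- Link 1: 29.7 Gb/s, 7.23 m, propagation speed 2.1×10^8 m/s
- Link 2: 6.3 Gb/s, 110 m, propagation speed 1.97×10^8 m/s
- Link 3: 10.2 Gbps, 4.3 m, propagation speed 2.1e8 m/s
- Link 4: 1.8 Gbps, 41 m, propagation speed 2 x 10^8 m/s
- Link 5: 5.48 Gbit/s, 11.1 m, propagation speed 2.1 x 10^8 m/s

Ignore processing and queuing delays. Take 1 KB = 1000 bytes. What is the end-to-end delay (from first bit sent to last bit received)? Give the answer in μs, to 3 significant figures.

71.6 μs

L = 68800 bits.
Transmission delays (L/R per hop): 2.3165, 10.9206, 6.7451, 38.2222, 12.5547 μs; sum = 70.7592 μs.
Propagation delays (d/s per hop): 0.0344286, 0.558376, 0.0204762, 0.205, 0.0528571 μs; sum = 0.871138 μs.
End-to-end = 71.6 μs.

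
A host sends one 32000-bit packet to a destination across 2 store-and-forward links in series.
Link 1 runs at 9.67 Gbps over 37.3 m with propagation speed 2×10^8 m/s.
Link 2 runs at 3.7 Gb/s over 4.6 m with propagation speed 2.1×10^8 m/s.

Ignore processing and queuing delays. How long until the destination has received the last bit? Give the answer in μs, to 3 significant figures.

12.2 μs

Transmission delays (L/R per hop): 3.3092, 8.64865 μs; sum = 11.9579 μs.
Propagation delays (d/s per hop): 0.1865, 0.0219048 μs; sum = 0.208405 μs.
End-to-end = 12.2 μs.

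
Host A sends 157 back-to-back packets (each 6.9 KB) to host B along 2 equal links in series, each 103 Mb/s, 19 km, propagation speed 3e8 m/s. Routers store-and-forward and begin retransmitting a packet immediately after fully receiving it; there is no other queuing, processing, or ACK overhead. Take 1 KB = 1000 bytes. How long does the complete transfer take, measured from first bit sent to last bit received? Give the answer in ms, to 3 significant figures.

Per-hop transmission t_tx = L/R = 55200/103000000 = 0.535922 ms.
Per-hop propagation t_prop = 19000/300000000 = 0.0633333 ms.
Pipeline fill: first packet needs 2·t_tx to clear all hops; remaining 156 packets each add one t_tx.
Total = (2+157-1)·t_tx + 2·t_prop = 158·0.535922 + 2·0.0633333 = 84.8 ms.

84.8 ms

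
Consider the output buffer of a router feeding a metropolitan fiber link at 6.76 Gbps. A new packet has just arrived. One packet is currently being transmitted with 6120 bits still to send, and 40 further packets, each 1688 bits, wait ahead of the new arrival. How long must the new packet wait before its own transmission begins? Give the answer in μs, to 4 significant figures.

Each queued packet: L/R = 1688/6760000000 = 0.249704 μs.
40 queued → 9.98817 μs.
Plus remaining 6120 bits of current packet: 0.905325 μs.
Queuing delay = 10.89 μs.

10.89 μs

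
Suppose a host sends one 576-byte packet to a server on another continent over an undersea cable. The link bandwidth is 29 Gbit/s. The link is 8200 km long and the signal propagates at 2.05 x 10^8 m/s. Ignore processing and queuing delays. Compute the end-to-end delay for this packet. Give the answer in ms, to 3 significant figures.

40.0 ms

L = 576 × 8 = 4608 bits.
Transmission delay = L/R = 4608 / 29000000000 = 0.000158897 ms.
Propagation delay = d/s = 8200000 m / 2.05e+08 m/s = 40 ms.
Total = 40.0 ms.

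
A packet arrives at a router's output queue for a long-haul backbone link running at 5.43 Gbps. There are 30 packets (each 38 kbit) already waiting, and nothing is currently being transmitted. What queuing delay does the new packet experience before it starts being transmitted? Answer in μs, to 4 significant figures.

Each queued packet: L/R = 38000/5430000000 = 6.99816 μs.
30 queued → 209.945 μs.
Queuing delay = 209.9 μs.

209.9 μs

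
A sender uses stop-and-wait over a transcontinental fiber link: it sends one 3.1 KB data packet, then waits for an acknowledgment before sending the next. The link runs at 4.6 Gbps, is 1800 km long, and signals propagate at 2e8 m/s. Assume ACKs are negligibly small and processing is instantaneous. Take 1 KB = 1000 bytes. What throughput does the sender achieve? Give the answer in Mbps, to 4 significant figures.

1.377 Mbps

t_tx = L/R = 24800/4600000000 = 5.3913e-06 s.
t_prop = 1800000/200000000 = 0.009 s; RTT = 0.018 s.
Cycle = t_tx + RTT = 0.0180054 s.
Throughput = L / cycle = 24800 / 0.0180054 = 1.377 Mbps.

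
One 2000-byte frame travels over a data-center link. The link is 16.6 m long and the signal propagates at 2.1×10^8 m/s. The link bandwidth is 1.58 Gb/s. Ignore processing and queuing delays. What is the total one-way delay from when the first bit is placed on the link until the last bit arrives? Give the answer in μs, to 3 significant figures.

L = 2000 × 8 = 16000 bits.
Transmission delay = L/R = 16000 / 1580000000 = 10.1266 μs.
Propagation delay = d/s = 16.6 m / 210000000 m/s = 0.0790476 μs.
Total = 10.2 μs.

10.2 μs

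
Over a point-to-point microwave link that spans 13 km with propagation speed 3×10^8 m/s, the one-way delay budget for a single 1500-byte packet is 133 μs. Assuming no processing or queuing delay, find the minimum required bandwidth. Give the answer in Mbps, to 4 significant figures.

L = 12000 bits.
Propagation delay = 13000 / 300000000 = 43.3333 μs.
Transmission budget = 133 − 43.3333 = 89.6667 μs.
R ≥ L / t_tx = 12000 bits / 8.96667e-05 s = 133.8 Mbps.

133.8 Mbps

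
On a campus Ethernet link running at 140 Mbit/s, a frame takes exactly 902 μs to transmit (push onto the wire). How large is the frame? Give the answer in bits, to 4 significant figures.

126300 bits

L = R × t_tx = 140000000 b/s × 0.000902 s = 126280 bits.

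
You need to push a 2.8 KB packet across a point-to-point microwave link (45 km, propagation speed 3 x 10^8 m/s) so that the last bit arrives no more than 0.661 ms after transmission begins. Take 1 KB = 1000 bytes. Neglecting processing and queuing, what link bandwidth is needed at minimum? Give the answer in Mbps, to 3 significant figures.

43.8 Mbps

L = 22400 bits.
Propagation delay = 45000 / 300000000 = 0.15 ms.
Transmission budget = 0.661 − 0.15 = 0.511 ms.
R ≥ L / t_tx = 22400 bits / 0.000511 s = 43.8 Mbps.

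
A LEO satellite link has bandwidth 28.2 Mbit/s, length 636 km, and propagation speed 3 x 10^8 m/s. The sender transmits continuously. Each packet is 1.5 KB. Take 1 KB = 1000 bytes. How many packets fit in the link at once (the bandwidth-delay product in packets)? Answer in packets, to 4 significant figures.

4.982 packets

Propagation delay = 636000 / 300000000 = 0.00212 s.
BDP = R × t_prop = 28200000 × 0.00212 = 59784 bits.
In packets of 12000 bits: 4.982 packets.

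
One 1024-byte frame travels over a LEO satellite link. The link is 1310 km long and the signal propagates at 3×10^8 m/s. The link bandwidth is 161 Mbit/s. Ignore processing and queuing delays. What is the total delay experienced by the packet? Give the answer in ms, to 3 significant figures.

4.42 ms

L = 1024 × 8 = 8192 bits.
Transmission delay = L/R = 8192 / 161000000 = 0.050882 ms.
Propagation delay = d/s = 1310000 m / 300000000 m/s = 4.36667 ms.
Total = 4.42 ms.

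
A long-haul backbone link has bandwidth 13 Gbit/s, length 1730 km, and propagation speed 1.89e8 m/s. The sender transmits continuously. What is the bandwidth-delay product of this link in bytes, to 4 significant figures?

14870000 bytes

Propagation delay = 1730000 / 189000000 = 0.00915344 s.
BDP = R × t_prop = 13000000000 × 0.00915344 = 118995000 bits.
In bytes: 118995000/8 = 14870000 bytes.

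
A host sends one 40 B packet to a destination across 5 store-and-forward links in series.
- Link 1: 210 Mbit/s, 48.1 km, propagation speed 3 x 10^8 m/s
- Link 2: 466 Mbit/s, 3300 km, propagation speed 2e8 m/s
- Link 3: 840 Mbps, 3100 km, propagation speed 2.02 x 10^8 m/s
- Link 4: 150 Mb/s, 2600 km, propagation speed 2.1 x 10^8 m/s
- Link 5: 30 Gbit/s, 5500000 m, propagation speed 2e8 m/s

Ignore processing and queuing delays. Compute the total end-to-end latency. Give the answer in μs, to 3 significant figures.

71900 μs

L = 40 × 8 = 320 bits.
Transmission delays (L/R per hop): 1.52381, 0.686695, 0.380952, 2.13333, 0.0106667 μs; sum = 4.73546 μs.
Propagation delays (d/s per hop): 160.333, 16500, 15346.5, 12381, 27500 μs; sum = 71887.8 μs.
End-to-end = 71900 μs.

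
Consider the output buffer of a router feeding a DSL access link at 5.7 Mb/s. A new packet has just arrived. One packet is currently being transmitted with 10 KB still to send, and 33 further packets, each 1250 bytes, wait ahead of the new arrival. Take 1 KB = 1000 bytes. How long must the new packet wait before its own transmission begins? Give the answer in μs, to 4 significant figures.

71930 μs

Each queued packet: L/R = 10000/5700000 = 1754.39 μs.
33 queued → 57894.7 μs.
Plus remaining 80000 bits of current packet: 14035.1 μs.
Queuing delay = 71930 μs.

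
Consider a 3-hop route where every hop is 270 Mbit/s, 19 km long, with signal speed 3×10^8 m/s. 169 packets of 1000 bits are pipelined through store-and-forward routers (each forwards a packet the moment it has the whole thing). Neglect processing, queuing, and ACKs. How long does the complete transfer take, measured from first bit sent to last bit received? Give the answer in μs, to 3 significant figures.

823 μs

Per-hop transmission t_tx = L/R = 1000/270000000 = 3.7037 μs.
Per-hop propagation t_prop = 19000/300000000 = 63.3333 μs.
Pipeline fill: first packet needs 3·t_tx to clear all hops; remaining 168 packets each add one t_tx.
Total = (3+169-1)·t_tx + 3·t_prop = 171·3.7037 + 3·63.3333 = 823 μs.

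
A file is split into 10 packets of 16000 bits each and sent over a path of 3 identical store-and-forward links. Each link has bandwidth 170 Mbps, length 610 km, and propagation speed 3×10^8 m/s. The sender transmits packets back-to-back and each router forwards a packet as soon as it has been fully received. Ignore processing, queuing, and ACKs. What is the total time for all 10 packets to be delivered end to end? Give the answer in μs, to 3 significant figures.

7230 μs

Per-hop transmission t_tx = L/R = 16000/170000000 = 94.1176 μs.
Per-hop propagation t_prop = 610000/300000000 = 2033.33 μs.
Pipeline fill: first packet needs 3·t_tx to clear all hops; remaining 9 packets each add one t_tx.
Total = (3+10-1)·t_tx + 3·t_prop = 12·94.1176 + 3·2033.33 = 7230 μs.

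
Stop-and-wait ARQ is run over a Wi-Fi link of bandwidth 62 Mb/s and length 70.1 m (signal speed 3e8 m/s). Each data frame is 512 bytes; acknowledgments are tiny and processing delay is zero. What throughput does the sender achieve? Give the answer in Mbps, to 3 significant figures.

61.6 Mbps

t_tx = L/R = 4096/62000000 = 6.60645e-05 s.
t_prop = 70.1/300000000 = 2.33667e-07 s; RTT = 4.67333e-07 s.
Cycle = t_tx + RTT = 6.65318e-05 s.
Throughput = L / cycle = 4096 / 6.65318e-05 = 61.6 Mbps.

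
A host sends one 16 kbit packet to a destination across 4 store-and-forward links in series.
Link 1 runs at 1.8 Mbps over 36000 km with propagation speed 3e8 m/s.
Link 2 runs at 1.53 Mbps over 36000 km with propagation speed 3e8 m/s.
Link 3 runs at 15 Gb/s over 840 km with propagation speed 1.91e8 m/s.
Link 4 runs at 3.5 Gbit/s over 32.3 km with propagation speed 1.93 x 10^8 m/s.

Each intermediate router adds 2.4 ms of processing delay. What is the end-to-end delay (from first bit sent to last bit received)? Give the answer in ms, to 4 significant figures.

L = 16000 bits.
Transmission delays (L/R per hop): 8.88889, 10.4575, 0.00106667, 0.00457143 ms; sum = 19.352 ms.
Propagation delays (d/s per hop): 120, 120, 4.39791, 0.167358 ms; sum = 244.565 ms.
Processing at 3 router(s): 3 × 2.4 ms = 7.2 ms.
End-to-end = 271.1 ms.

271.1 ms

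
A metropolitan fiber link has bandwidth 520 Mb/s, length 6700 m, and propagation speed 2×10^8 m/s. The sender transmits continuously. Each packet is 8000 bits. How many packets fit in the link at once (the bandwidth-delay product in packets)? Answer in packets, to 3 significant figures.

2.18 packets

Propagation delay = 6700 / 200000000 = 3.35e-05 s.
BDP = R × t_prop = 520000000 × 3.35e-05 = 17420 bits.
In packets of 8000 bits: 2.18 packets.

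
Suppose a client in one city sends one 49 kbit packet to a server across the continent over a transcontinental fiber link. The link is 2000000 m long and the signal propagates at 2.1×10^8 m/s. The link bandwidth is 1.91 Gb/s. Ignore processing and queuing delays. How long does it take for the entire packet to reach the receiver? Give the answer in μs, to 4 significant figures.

L = 49000 bits.
Transmission delay = L/R = 49000 / 1910000000 = 25.6545 μs.
Propagation delay = d/s = 2000000 m / 210000000 m/s = 9523.81 μs.
Total = 9549 μs.

9549 μs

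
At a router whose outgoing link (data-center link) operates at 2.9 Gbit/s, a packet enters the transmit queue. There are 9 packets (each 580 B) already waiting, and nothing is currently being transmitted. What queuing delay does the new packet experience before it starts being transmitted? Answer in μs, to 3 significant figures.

14.4 μs

Each queued packet: L/R = 4640/2900000000 = 1.6 μs.
9 queued → 14.4 μs.
Queuing delay = 14.4 μs.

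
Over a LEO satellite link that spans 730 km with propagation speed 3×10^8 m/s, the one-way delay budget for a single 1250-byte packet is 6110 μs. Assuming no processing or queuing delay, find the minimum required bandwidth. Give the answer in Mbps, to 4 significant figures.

L = 10000 bits.
Propagation delay = 730000 / 300000000 = 2433.33 μs.
Transmission budget = 6110 − 2433.33 = 3676.67 μs.
R ≥ L / t_tx = 10000 bits / 0.00367667 s = 2.720 Mbps.

2.720 Mbps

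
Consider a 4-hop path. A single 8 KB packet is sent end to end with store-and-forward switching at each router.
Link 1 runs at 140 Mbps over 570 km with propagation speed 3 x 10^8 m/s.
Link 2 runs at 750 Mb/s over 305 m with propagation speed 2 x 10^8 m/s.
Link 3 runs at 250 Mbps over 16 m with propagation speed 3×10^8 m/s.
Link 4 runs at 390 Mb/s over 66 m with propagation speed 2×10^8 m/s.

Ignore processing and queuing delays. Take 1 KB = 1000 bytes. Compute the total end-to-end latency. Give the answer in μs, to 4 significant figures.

L = 64000 bits.
Transmission delays (L/R per hop): 457.143, 85.3333, 256, 164.103 μs; sum = 962.579 μs.
Propagation delays (d/s per hop): 1900, 1.525, 0.0533333, 0.33 μs; sum = 1901.91 μs.
End-to-end = 2864 μs.

2864 μs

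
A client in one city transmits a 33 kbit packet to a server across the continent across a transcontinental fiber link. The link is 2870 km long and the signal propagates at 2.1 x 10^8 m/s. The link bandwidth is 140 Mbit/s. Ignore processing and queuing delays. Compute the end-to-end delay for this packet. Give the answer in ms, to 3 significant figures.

13.9 ms

L = 33000 bits.
Transmission delay = L/R = 33000 / 140000000 = 0.235714 ms.
Propagation delay = d/s = 2870000 m / 210000000 m/s = 13.6667 ms.
Total = 13.9 ms.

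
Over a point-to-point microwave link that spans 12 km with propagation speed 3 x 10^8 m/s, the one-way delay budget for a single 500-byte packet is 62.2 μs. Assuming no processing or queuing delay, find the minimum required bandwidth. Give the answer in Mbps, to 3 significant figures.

L = 4000 bits.
Propagation delay = 12000 / 300000000 = 40 μs.
Transmission budget = 62.2 − 40 = 22.2 μs.
R ≥ L / t_tx = 4000 bits / 2.22e-05 s = 180 Mbps.

180 Mbps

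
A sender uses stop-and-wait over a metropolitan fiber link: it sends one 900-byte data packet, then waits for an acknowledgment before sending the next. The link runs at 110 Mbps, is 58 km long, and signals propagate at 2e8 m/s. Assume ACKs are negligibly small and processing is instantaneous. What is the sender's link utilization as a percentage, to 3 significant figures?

10.1 %

t_tx = L/R = 7200/110000000 = 6.54545e-05 s.
t_prop = 58000/200000000 = 0.00029 s; RTT = 0.00058 s.
Cycle = t_tx + RTT = 0.000645455 s.
Utilization = t_tx / cycle = 6.54545e-05/0.000645455 = 10.1 %.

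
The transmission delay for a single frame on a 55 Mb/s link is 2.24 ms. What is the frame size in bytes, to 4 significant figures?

L = R × t_tx = 55000000 b/s × 0.00224 s = 123200 bits.
In bytes: 123200 / 8 = 15400 bytes.

15400 bytes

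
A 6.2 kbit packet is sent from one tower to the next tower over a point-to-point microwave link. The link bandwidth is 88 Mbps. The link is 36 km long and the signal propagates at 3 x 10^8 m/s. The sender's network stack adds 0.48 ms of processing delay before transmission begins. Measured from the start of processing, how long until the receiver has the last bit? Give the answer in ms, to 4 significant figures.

0.6705 ms

L = 6200 bits.
Transmission delay = L/R = 6200 / 88000000 = 0.0704545 ms.
Propagation delay = d/s = 36000 m / 300000000 m/s = 0.12 ms.
Plus processing delay 0.48 ms = 0.48 ms.
Total = 0.6705 ms.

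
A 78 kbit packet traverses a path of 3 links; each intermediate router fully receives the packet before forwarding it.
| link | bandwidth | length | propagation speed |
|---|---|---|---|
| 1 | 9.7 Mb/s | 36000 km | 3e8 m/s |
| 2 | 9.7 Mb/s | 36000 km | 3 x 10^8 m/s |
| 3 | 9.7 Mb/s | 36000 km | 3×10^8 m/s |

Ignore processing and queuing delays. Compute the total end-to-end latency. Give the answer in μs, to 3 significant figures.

L = 78000 bits.
Transmission delay per hop = L/R = 78000/9700000 = 8041.24 μs; 3 hops → 24123.7 μs.
Propagation delays (d/s per hop): 120000, 120000, 120000 μs; sum = 360000 μs.
End-to-end = 384000 μs.

384000 μs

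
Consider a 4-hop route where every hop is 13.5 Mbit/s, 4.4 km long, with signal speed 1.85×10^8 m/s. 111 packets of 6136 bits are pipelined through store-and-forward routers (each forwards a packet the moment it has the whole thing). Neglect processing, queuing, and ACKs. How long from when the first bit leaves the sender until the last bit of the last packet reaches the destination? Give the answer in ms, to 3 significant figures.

Per-hop transmission t_tx = L/R = 6136/13500000 = 0.454519 ms.
Per-hop propagation t_prop = 4400/185000000 = 0.0237838 ms.
Pipeline fill: first packet needs 4·t_tx to clear all hops; remaining 110 packets each add one t_tx.
Total = (4+111-1)·t_tx + 4·t_prop = 114·0.454519 + 4·0.0237838 = 51.9 ms.

51.9 ms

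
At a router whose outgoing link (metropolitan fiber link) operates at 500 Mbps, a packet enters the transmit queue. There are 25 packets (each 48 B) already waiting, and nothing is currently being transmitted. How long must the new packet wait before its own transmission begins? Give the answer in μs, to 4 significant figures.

19.20 μs

Each queued packet: L/R = 384/500000000 = 0.768 μs.
25 queued → 19.2 μs.
Queuing delay = 19.20 μs.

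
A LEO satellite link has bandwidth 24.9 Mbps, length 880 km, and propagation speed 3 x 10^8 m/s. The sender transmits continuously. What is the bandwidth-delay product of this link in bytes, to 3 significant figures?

9130 bytes

Propagation delay = 880000 / 300000000 = 0.00293333 s.
BDP = R × t_prop = 24900000 × 0.00293333 = 73040 bits.
In bytes: 73040/8 = 9130 bytes.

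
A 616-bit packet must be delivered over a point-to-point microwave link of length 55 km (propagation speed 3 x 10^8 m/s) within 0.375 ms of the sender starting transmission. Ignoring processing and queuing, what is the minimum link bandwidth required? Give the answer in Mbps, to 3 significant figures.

Propagation delay = 55000 / 300000000 = 0.183333 ms.
Transmission budget = 0.375 − 0.183333 = 0.191667 ms.
R ≥ L / t_tx = 616 bits / 0.000191667 s = 3.21 Mbps.

3.21 Mbps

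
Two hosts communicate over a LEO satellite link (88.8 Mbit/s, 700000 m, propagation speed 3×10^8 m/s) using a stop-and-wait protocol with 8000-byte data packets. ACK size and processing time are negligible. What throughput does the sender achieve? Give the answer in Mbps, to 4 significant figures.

11.88 Mbps

t_tx = L/R = 64000/88800000 = 0.000720721 s.
t_prop = 700000/300000000 = 0.00233333 s; RTT = 0.00466667 s.
Cycle = t_tx + RTT = 0.00538739 s.
Throughput = L / cycle = 64000 / 0.00538739 = 11.88 Mbps.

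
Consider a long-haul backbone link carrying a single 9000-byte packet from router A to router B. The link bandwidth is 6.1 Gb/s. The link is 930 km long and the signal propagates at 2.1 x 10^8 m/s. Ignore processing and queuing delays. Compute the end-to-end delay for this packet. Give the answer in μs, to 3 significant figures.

L = 9000 × 8 = 72000 bits.
Transmission delay = L/R = 72000 / 6100000000 = 11.8033 μs.
Propagation delay = d/s = 930000 m / 210000000 m/s = 4428.57 μs.
Total = 4440 μs.

4440 μs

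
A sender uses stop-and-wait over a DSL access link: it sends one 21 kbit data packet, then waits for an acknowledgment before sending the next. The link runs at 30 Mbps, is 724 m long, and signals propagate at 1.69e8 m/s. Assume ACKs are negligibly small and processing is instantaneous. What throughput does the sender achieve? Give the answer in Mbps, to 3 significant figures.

29.6 Mbps

t_tx = L/R = 21000/30000000 = 0.0007 s.
t_prop = 724/169000000 = 4.28402e-06 s; RTT = 8.56805e-06 s.
Cycle = t_tx + RTT = 0.000708568 s.
Throughput = L / cycle = 21000 / 0.000708568 = 29.6 Mbps.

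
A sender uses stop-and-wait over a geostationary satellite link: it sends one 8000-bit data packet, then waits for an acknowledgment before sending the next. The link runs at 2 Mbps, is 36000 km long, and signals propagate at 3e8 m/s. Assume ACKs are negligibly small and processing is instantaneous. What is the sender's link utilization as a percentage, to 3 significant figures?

1.64 %

t_tx = L/R = 8000/2000000 = 0.004 s.
t_prop = 36000000/300000000 = 0.12 s; RTT = 0.24 s.
Cycle = t_tx + RTT = 0.244 s.
Utilization = t_tx / cycle = 0.004/0.244 = 1.64 %.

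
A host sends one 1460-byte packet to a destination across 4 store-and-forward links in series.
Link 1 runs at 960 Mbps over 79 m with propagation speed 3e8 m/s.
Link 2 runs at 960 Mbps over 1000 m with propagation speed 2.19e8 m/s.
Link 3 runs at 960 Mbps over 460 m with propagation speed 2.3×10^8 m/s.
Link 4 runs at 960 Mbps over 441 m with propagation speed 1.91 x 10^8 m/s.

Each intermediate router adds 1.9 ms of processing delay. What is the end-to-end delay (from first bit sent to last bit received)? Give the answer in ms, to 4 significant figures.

L = 1460 × 8 = 11680 bits.
Transmission delay per hop = L/R = 11680/960000000 = 0.0121667 ms; 4 hops → 0.0486667 ms.
Propagation delays (d/s per hop): 0.000263333, 0.00456621, 0.002, 0.0023089 ms; sum = 0.00913844 ms.
Processing at 3 router(s): 3 × 1.9 ms = 5.7 ms.
End-to-end = 5.758 ms.

5.758 ms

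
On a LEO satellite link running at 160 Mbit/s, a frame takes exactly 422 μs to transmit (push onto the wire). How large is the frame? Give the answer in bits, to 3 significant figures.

67500 bits

L = R × t_tx = 160000000 b/s × 0.000422 s = 67520 bits.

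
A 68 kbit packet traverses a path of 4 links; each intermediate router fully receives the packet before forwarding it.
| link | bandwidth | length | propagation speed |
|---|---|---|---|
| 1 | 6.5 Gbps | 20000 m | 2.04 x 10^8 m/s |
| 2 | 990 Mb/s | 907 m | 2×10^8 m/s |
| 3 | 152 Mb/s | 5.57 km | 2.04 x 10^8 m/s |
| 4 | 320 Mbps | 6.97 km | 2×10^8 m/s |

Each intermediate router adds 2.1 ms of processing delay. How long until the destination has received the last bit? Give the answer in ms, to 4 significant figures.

L = 68000 bits.
Transmission delays (L/R per hop): 0.0104615, 0.0686869, 0.447368, 0.2125 ms; sum = 0.739017 ms.
Propagation delays (d/s per hop): 0.0980392, 0.004535, 0.0273039, 0.03485 ms; sum = 0.164728 ms.
Processing at 3 router(s): 3 × 2.1 ms = 6.3 ms.
End-to-end = 7.204 ms.

7.204 ms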